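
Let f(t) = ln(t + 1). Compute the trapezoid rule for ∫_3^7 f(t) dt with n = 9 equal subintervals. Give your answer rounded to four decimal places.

Δt = (7 − 3)/9 = 4/9.
f(3) ≈ 1.3863, f(31/9) ≈ 1.4917, f(35/9) ≈ 1.5870, f(13/3) ≈ 1.6740, f(43/9) ≈ 1.7540, f(47/9) ≈ 1.8281, f(17/3) ≈ 1.8971, f(55/9) ≈ 1.9617, f(59/9) ≈ 2.0223, f(7) ≈ 2.0794.
T_9 = (Δt/2)·[f(t_0) + 2f(t_1) + ... + 2f(t_{8}) + f(t_9)].
Sum ≈ 7.0883.

7.0883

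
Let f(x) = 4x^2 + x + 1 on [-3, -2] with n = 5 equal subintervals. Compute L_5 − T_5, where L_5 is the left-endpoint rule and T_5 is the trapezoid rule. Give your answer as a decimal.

L_5 = 25.76.
T_5 = 23.86.
L_5 − T_5 = 1.9.

1.9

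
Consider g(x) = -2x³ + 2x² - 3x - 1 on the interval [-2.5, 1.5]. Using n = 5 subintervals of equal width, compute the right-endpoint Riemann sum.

10.6

Δx = (1.5 − (-2.5))/5 = 0.8.
Right endpoints: -1.7, -0.9, -0.1, 0.7, 1.5.
g(-1.7) = 19.706, g(-0.9) = 4.778, g(-0.1) = -0.678, g(0.7) = -2.806, g(1.5) = -7.75.
Sum = Δx · [g(-1.7) + g(-0.9) + g(-0.1) + g(0.7) + g(1.5)].
Sum = 10.6.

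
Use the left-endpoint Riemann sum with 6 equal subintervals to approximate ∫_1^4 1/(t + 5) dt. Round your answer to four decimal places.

0.4197

Δt = (4 − 1)/6 = 0.5.
Left endpoints: 1, 1.5, 2, 2.5, 3, 3.5.
f(1) = 1/6, f(1.5) = 2/13, f(2) = 1/7, f(2.5) = 2/15, f(3) = 0.125, f(3.5) = 2/17.
Sum = Δt · [f(1) + f(1.5) + f(2) + ...].
Sum ≈ 0.4197.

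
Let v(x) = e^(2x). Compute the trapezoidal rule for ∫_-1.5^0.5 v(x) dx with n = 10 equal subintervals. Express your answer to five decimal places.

1.35199

Δx = (0.5 − (-1.5))/10 = 0.2.
v(-1.5) ≈ 0.04979, v(-1.3) ≈ 0.07427, v(-1.1) ≈ 0.11080, v(-0.9) ≈ 0.16530, v(-0.7) ≈ 0.24660, v(-0.5) ≈ 0.36788, v(-0.3) ≈ 0.54881, v(-0.1) ≈ 0.81873, v(0.1) ≈ 1.22140, v(0.3) ≈ 1.82212, v(0.5) ≈ 2.71828.
T_10 = (Δx/2)·[v(x_0) + 2v(x_1) + ... + 2v(x_{9}) + v(x_10)].
Sum ≈ 1.35199.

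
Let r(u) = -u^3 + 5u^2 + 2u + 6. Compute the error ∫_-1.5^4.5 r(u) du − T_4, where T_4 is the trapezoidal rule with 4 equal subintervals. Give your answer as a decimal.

-1.125

Exact integral: ∫_-1.5^4.5 r(u) du = 110.25.
T_4 = 111.375.
Error = 110.25 − 111.375 = -1.125.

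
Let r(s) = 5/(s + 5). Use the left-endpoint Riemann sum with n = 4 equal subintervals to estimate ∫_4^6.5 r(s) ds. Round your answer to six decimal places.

Δs = (6.5 − 4)/4 = 0.625.
Left endpoints: 4, 4.625, 5.25, 5.875.
r(4) = 5/9, r(4.625) = 40/77, r(5.25) = 20/41, r(5.875) = 40/87.
Sum = Δs · [r(4) + r(4.625) + r(5.25) + r(5.875)].
Sum ≈ 1.264132.

1.264132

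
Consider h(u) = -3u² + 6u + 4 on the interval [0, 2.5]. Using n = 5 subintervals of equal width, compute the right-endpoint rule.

11.875

Δu = (2.5 − 0)/5 = 0.5.
Right endpoints: 0.5, 1, 1.5, 2, 2.5.
h(0.5) = 6.25, h(1) = 7, h(1.5) = 6.25, h(2) = 4, h(2.5) = 0.25.
Sum = Δu · [h(0.5) + h(1) + h(1.5) + h(2) + h(2.5)].
Sum = 11.875.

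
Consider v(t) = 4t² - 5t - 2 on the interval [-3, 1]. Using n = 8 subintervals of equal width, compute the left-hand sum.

63

Δt = (1 − (-3))/8 = 0.5.
Left endpoints: -3, -2.5, -2, -1.5, -1, -0.5, 0, 0.5.
v(-3) = 49, v(-2.5) = 35.5, v(-2) = 24, v(-1.5) = 14.5, v(-1) = 7, v(-0.5) = 1.5, v(0) = -2, v(0.5) = -3.5.
Sum = Δt · [v(-3) + v(-2.5) + v(-2) + ...].
Sum = 63.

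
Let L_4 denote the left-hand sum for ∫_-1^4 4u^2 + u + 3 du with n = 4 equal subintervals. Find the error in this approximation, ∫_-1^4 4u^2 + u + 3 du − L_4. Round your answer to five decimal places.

Exact integral: ∫_-1^4 f(u) du ≈ 109.1666667.
L_4 = 73.75.
Error ≈ 109.1666667 − 73.75 ≈ 35.41667.

35.41667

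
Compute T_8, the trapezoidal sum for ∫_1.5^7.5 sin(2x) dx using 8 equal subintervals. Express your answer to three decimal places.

-0.093

Δx = (7.5 − 1.5)/8 = 0.75.
f(1.5) ≈ 0.141, f(2.25) ≈ -0.978, f(3) ≈ -0.279, f(3.75) ≈ 0.938, f(4.5) ≈ 0.412, f(5.25) ≈ -0.880, f(6) ≈ -0.537, f(6.75) ≈ 0.804, f(7.5) ≈ 0.650.
T_8 = (Δx/2)·[f(x_0) + 2f(x_1) + ... + 2f(x_{7}) + f(x_8)].
Sum ≈ -0.093.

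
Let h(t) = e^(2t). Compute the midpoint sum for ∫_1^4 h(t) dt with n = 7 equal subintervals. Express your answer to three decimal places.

1442.227

Δt = (4 − 1)/7 = 3/7.
Midpoints: 17/14, 23/14, 29/14, 2.5, 41/14, 47/14, 53/14.
h(17/14) ≈ 11.343, h(23/14) ≈ 26.728, h(29/14) ≈ 62.983, h(2.5) ≈ 148.413, h(41/14) ≈ 349.724, h(47/14) ≈ 824.095, h(53/14) ≈ 1941.912.
Sum = Δt · [h(17/14) + h(23/14) + h(29/14) + ...].
Sum ≈ 1442.227.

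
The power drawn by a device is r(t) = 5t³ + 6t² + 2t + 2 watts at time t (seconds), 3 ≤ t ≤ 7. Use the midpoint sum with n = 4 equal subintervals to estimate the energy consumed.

Δt = (7 − 3)/4 = 1.
Midpoints: 3.5, 4.5, 5.5, 6.5.
r(3.5) = 296.875, r(4.5) = 588.125, r(5.5) = 1026.375, r(6.5) = 1641.625.
Sum = Δt · [r(3.5) + r(4.5) + r(5.5) + r(6.5)].
Sum = 3553.

3553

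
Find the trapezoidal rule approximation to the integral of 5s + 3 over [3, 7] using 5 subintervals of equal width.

112

Δs = (7 − 3)/5 = 0.8.
f(3) = 18, f(3.8) = 22, f(4.6) = 26, f(5.4) = 30, f(6.2) = 34, f(7) = 38.
T_5 = (Δs/2)·[f(s_0) + 2f(s_1) + ... + 2f(s_{4}) + f(s_5)].
Sum = 112.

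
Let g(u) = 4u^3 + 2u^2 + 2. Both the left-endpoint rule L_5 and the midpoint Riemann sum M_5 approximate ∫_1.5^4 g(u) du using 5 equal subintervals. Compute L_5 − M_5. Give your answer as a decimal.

L_5 = 232.5.
M_5 = 294.53125.
L_5 − M_5 = -62.03125.

-62.03125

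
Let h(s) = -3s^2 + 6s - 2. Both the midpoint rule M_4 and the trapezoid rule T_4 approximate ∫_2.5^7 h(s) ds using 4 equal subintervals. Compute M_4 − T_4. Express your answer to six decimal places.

4.271484

M_4 ≈ -206.70117188.
T_4 = -210.97265625.
M_4 − T_4 ≈ 4.271484.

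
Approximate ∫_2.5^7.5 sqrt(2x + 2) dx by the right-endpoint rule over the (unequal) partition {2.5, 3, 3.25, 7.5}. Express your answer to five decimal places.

19.66628

Subinterval widths: 0.5, 0.25, 4.25.
Right endpoints: 3, 3.25, 7.5.
f(3) ≈ 2.82843, f(3.25) ≈ 2.91548, f(7.5) ≈ 4.12311.
Sum = Σ Δx_i · f(x_i).
Sum ≈ 19.66628.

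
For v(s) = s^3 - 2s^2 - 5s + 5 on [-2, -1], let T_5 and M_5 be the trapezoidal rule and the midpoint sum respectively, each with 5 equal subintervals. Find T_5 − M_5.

-0.065

T_5 = 4.04.
M_5 = 4.105.
T_5 − M_5 = -0.065.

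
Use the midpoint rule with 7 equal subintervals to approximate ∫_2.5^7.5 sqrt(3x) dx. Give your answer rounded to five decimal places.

Δx = (7.5 − 2.5)/7 = 5/7.
Midpoints: 20/7, 25/7, 30/7, 5, 40/7, 45/7, 50/7.
f(20/7) ≈ 2.92770, f(25/7) ≈ 3.27327, f(30/7) ≈ 3.58569, f(5) ≈ 3.87298, f(40/7) ≈ 4.14039, f(45/7) ≈ 4.39155, f(50/7) ≈ 4.62910.
Sum = Δx · [f(20/7) + f(25/7) + f(30/7) + ...].
Sum ≈ 19.15763.

19.15763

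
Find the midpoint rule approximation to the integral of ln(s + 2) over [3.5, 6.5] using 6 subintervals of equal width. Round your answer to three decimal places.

Δs = (6.5 − 3.5)/6 = 0.5.
Midpoints: 3.75, 4.25, 4.75, 5.25, 5.75, 6.25.
f(3.75) ≈ 1.749, f(4.25) ≈ 1.833, f(4.75) ≈ 1.910, f(5.25) ≈ 1.981, f(5.75) ≈ 2.048, f(6.25) ≈ 2.110.
Sum = Δs · [f(3.75) + f(4.25) + f(4.75) + ...].
Sum ≈ 5.815.

5.815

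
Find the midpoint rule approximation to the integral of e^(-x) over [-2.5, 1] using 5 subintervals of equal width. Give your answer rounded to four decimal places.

11.5768

Δx = (1 − (-2.5))/5 = 0.7.
Midpoints: -2.15, -1.45, -0.75, -0.05, 0.65.
f(-2.15) ≈ 8.5849, f(-1.45) ≈ 4.2631, f(-0.75) ≈ 2.1170, f(-0.05) ≈ 1.0513, f(0.65) ≈ 0.5220.
Sum = Δx · [f(-2.15) + f(-1.45) + f(-0.75) + f(-0.05) + f(0.65)].
Sum ≈ 11.5768.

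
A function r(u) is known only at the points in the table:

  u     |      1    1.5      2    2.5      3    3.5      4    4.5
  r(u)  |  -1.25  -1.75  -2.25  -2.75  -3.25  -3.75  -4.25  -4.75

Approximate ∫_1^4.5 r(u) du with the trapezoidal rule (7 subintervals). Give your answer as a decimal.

-10.5

Δu = 0.5.
T_7 = (0.5/2)·[(-1.25) + 2·(-1.75) + 2·(-2.25) + 2·(-2.75) + 2·(-3.25) + 2·(-3.75) + 2·(-4.25) + (-4.75)] = -10.5.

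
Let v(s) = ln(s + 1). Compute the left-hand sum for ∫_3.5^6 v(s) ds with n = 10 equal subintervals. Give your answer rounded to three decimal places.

Δs = (6 − 3.5)/10 = 0.25.
Left endpoints: 3.5, 3.75, 4, 4.25, 4.5, 4.75, 5, 5.25, 5.5, 5.75.
v(3.5) ≈ 1.504, v(3.75) ≈ 1.558, v(4) ≈ 1.609, v(4.25) ≈ 1.658, v(4.5) ≈ 1.705, v(4.75) ≈ 1.749, v(5) ≈ 1.792, v(5.25) ≈ 1.833, v(5.5) ≈ 1.872, v(5.75) ≈ 1.910.
Sum = Δs · [v(3.5) + v(3.75) + v(4) + ...].
Sum ≈ 4.297.

4.297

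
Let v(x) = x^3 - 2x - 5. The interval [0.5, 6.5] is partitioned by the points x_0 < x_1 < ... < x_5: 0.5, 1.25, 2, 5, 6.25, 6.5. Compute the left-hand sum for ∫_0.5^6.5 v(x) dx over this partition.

Subinterval widths: 0.75, 0.75, 3, 1.25, 0.25.
Left endpoints: 0.5, 1.25, 2, 5, 6.25.
v(0.5) = -5.875, v(1.25) = -5.546875, v(2) = -1, v(5) = 110, v(6.25) = 226.640625.
Sum = Σ Δx_i · v(x_i).
Sum = 182.59375.

182.59375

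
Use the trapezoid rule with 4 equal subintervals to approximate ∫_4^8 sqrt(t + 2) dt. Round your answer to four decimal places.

11.2801

Δt = (8 − 4)/4 = 1.
f(4) ≈ 2.4495, f(5) ≈ 2.6458, f(6) ≈ 2.8284, f(7) ≈ 3.0000, f(8) ≈ 3.1623.
T_4 = (Δt/2)·[f(t_0) + 2f(t_1) + 2f(t_2) + 2f(t_3) + f(t_4)].
Sum ≈ 11.2801.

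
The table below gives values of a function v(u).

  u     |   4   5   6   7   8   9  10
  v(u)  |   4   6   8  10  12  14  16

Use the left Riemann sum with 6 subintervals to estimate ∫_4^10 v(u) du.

54

Δu = 1.
Sum = 1·[4 + 6 + 8 + 10 + 12 + 14] = 54.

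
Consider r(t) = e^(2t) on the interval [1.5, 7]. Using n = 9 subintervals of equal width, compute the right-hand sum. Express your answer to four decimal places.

Δt = (7 − 1.5)/9 = 11/18.
Right endpoints: 19/9, 49/18, 10/3, 71/18, 41/9, 31/6, 52/9, 115/18, 7.
r(19/9) ≈ 68.1848, r(49/18) ≈ 231.4687, r(10/3) ≈ 785.7720, r(71/18) ≈ 2667.4784, r(41/9) ≈ 9055.3508, r(31/6) ≈ 30740.4093, r(52/9) ≈ 104355.1804, r(115/18) ≈ 354256.9505, r(7) ≈ 1202604.2842.
Sum = Δt · [r(19/9) + r(49/18) + r(10/3) + ...].
Sum ≈ 1041800.8817.

1041800.8817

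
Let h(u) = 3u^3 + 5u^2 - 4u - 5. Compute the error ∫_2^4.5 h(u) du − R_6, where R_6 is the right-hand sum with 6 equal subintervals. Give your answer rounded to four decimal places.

-69.2745

Exact integral: ∫_2^4.5 h(u) du ≈ 389.088542.
R_6 ≈ 458.362992.
Error ≈ 389.088542 − 458.362992 ≈ -69.2745.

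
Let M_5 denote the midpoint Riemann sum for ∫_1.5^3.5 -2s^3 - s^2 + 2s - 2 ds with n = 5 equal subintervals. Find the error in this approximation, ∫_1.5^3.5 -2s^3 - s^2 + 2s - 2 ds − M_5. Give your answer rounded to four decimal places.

-0.4267

Exact integral: ∫_1.5^3.5 f(s) ds ≈ -79.666667.
M_5 = -79.24.
Error ≈ -79.666667 − (-79.24) ≈ -0.4267.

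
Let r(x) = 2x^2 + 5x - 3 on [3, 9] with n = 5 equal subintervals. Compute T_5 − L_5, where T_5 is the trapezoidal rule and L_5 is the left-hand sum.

T_5 = 632.88.
L_5 = 528.48.
T_5 − L_5 = 104.4.

104.4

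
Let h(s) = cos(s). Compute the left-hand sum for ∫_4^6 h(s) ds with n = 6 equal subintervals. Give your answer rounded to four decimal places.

Δs = (6 − 4)/6 = 1/3.
Left endpoints: 4, 13/3, 14/3, 5, 16/3, 17/3.
h(4) ≈ -0.6536, h(13/3) ≈ -0.3700, h(14/3) ≈ -0.0457, h(5) ≈ 0.2837, h(16/3) ≈ 0.5818, h(17/3) ≈ 0.8159.
Sum = Δs · [h(4) + h(13/3) + h(14/3) + ...].
Sum ≈ 0.2040.

0.2040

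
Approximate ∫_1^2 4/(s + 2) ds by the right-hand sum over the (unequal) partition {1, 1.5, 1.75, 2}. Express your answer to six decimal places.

1.088095

Subinterval widths: 0.5, 0.25, 0.25.
Right endpoints: 1.5, 1.75, 2.
f(1.5) = 8/7, f(1.75) = 16/15, f(2) = 1.
Sum = Σ Δs_i · f(s_i).
Sum ≈ 1.088095.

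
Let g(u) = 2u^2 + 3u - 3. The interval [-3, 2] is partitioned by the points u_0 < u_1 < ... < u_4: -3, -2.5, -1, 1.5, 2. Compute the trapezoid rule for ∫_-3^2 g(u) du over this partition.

7.25

Subinterval widths: 0.5, 1.5, 2.5, 0.5.
g(-3) = 6, g(-2.5) = 2, g(-1) = -4, g(1.5) = 6, g(2) = 11.
On each subinterval the trapezoid contributes (Δu_i/2)·[g(u_{i-1}) + g(u_i)].
Sum = 7.25.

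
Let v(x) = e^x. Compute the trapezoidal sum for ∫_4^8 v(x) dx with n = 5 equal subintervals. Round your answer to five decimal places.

3080.79256

Δx = (8 − 4)/5 = 0.8.
v(4) ≈ 54.59815, v(4.8) ≈ 121.51042, v(5.6) ≈ 270.42641, v(6.4) ≈ 601.84504, v(7.2) ≈ 1339.43076, v(8) ≈ 2980.95799.
T_5 = (Δx/2)·[v(x_0) + 2v(x_1) + ... + 2v(x_{4}) + v(x_5)].
Sum ≈ 3080.79256.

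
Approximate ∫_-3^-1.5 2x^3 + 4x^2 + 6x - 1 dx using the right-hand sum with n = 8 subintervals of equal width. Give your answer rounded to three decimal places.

Δx = (-1.5 − (-3))/8 = 0.1875.
Right endpoints: -2.8125, -2.625, -2.4375, -2.25, -2.0625, -1.875, -1.6875, -1.5.
f(-2.8125) = -62933/2048, f(-2.625) = -25.36328125, f(-2.4375) = -42647/2048, f(-2.25) = -17.03125, f(-2.0625) = -28481/2048, f(-1.875) = -11.37109375, f(-1.6875) = -19139/2048, f(-1.5) = -7.75.
Sum = Δx · [f(-2.8125) + f(-2.625) + f(-2.4375) + ...].
Sum ≈ -25.560.

-25.560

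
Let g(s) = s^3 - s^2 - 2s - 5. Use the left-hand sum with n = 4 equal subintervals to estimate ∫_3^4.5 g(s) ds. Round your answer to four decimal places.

33.1494

Δs = (4.5 − 3)/4 = 0.375.
Left endpoints: 3, 3.375, 3.75, 4.125.
g(3) = 7, g(3.375) = 7835/512, g(3.75) = 26.171875, g(4.125) = 20441/512.
Sum = Δs · [g(3) + g(3.375) + g(3.75) + g(4.125)].
Sum ≈ 33.1494.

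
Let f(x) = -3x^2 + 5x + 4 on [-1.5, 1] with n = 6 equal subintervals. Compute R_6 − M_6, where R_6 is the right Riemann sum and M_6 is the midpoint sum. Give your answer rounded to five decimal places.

3.05990

R_6 ≈ 5.6684028.
M_6 ≈ 2.6085069.
R_6 − M_6 ≈ 3.05990.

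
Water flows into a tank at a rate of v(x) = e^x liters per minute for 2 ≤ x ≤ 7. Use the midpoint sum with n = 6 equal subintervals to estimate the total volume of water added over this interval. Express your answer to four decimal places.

Δx = (7 − 2)/6 = 5/6.
Midpoints: 29/12, 3.25, 49/12, 59/12, 5.75, 79/12.
v(29/12) ≈ 11.2084, v(3.25) ≈ 25.7903, v(49/12) ≈ 59.3430, v(59/12) ≈ 136.5467, v(5.75) ≈ 314.1907, v(79/12) ≈ 722.9451.
Sum = Δx · [v(29/12) + v(3.25) + v(49/12) + ...].
Sum ≈ 1058.3535.

1058.3535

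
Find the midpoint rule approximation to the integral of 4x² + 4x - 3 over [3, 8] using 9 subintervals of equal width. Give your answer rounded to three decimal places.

741.152

Δx = (8 − 3)/9 = 5/9.
Midpoints: 59/18, 23/6, 79/18, 89/18, 5.5, 109/18, 119/18, 43/6, 139/18.
f(59/18) = 4300/81, f(23/6) = 640/9, f(79/18) = 7420/81, f(89/18) = 9280/81, f(5.5) = 140, f(109/18) = 13600/81, f(119/18) = 16060/81, f(43/6) = 2080/9, f(139/18) = 21580/81.
Sum = Δx · [f(59/18) + f(23/6) + f(79/18) + ...].
Sum ≈ 741.152.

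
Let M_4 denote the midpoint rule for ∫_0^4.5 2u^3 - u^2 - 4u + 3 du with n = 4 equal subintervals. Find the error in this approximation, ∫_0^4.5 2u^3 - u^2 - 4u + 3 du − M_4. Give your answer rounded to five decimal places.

5.93262

Exact integral: ∫_0^4.5 f(u) du = 147.65625.
M_4 ≈ 141.7236328.
Error ≈ 147.65625 − 141.7236328 ≈ 5.93262.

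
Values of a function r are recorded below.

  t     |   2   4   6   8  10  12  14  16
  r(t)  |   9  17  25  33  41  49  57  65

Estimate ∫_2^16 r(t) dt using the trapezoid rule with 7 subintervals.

Δt = 2.
T_7 = (2/2)·[9 + 2·17 + 2·25 + 2·33 + 2·41 + 2·49 + 2·57 + 65] = 518.

518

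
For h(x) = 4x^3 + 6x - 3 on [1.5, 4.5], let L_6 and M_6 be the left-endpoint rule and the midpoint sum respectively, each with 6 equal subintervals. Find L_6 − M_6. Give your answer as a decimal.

L_6 = 362.25.
M_6 = 447.75.
L_6 − M_6 = -85.5.

-85.5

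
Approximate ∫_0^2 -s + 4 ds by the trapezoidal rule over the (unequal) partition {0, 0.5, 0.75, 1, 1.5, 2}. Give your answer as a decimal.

Subinterval widths: 0.5, 0.25, 0.25, 0.5, 0.5.
f(0) = 4, f(0.5) = 3.5, f(0.75) = 3.25, f(1) = 3, f(1.5) = 2.5, f(2) = 2.
On each subinterval the trapezoid contributes (Δs_i/2)·[f(s_{i-1}) + f(s_i)].
Sum = 6.

6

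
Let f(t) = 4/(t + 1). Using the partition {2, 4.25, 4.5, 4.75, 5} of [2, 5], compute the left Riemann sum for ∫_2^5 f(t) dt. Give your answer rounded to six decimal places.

Subinterval widths: 2.25, 0.25, 0.25, 0.25.
Left endpoints: 2, 4.25, 4.5, 4.75.
f(2) = 4/3, f(4.25) = 16/21, f(4.5) = 8/11, f(4.75) = 16/23.
Sum = Σ Δt_i · f(t_i).
Sum ≈ 3.546207.

3.546207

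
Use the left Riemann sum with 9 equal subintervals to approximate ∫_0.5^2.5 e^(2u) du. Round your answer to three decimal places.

Δu = (2.5 − 0.5)/9 = 2/9.
Left endpoints: 0.5, 13/18, 17/18, 7/6, 25/18, 29/18, 11/6, 37/18, 41/18.
f(0.5) ≈ 2.718, f(13/18) ≈ 4.239, f(17/18) ≈ 6.612, f(7/6) ≈ 10.312, f(25/18) ≈ 16.083, f(29/18) ≈ 25.084, f(11/6) ≈ 39.121, f(37/18) ≈ 61.014, f(41/18) ≈ 95.160.
Sum = Δu · [f(0.5) + f(13/18) + f(17/18) + ...].
Sum ≈ 57.854.

57.854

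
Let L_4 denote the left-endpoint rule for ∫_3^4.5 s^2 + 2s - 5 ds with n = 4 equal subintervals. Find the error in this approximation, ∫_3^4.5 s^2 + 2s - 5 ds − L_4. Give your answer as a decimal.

Exact integral: ∫_3^4.5 f(s) ds = 25.125.
L_4 = 22.48828125.
Error = 25.125 − 22.48828125 = 2.63671875.

2.63671875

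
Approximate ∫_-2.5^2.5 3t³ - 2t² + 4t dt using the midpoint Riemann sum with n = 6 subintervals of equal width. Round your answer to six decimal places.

Δt = (2.5 − (-2.5))/6 = 5/6.
Midpoints: -25/12, -1.25, -5/12, 5/12, 1.25, 25/12.
f(-25/12) = -44.140625, f(-1.25) = -13.984375, f(-5/12) = -1285/576, f(5/12) = 295/192, f(1.25) = 7.734375, f(25/12) = 15425/576.
Sum = Δt · [f(-25/12) + f(-1.25) + f(-5/12) + ...].
Sum ≈ -20.254630.

-20.254630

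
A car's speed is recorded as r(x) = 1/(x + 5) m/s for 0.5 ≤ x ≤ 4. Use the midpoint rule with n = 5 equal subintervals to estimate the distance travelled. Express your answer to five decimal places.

0.49206

Δx = (4 − 0.5)/5 = 0.7.
Midpoints: 0.85, 1.55, 2.25, 2.95, 3.65.
r(0.85) = 20/117, r(1.55) = 20/131, r(2.25) = 4/29, r(2.95) = 20/159, r(3.65) = 20/173.
Sum = Δx · [r(0.85) + r(1.55) + r(2.25) + r(2.95) + r(3.65)].
Sum ≈ 0.49206.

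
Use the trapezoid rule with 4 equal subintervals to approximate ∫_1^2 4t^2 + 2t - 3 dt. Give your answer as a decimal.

9.375

Δt = (2 − 1)/4 = 0.25.
f(1) = 3, f(1.25) = 5.75, f(1.5) = 9, f(1.75) = 12.75, f(2) = 17.
T_4 = (Δt/2)·[f(t_0) + 2f(t_1) + 2f(t_2) + 2f(t_3) + f(t_4)].
Sum = 9.375.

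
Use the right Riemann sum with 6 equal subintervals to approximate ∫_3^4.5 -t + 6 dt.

Δt = (4.5 − 3)/6 = 0.25.
Right endpoints: 3.25, 3.5, 3.75, 4, 4.25, 4.5.
f(3.25) = 2.75, f(3.5) = 2.5, f(3.75) = 2.25, f(4) = 2, f(4.25) = 1.75, f(4.5) = 1.5.
Sum = Δt · [f(3.25) + f(3.5) + f(3.75) + ...].
Sum = 3.1875.

3.1875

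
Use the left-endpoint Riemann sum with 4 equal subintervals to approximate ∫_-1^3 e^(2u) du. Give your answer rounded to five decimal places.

Δu = (3 − (-1))/4 = 1.
Left endpoints: -1, 0, 1, 2.
f(-1) ≈ 0.13534, f(0) ≈ 1.00000, f(1) ≈ 7.38906, f(2) ≈ 54.59815.
Sum = Δu · [f(-1) + f(0) + f(1) + f(2)].
Sum ≈ 63.12254.

63.12254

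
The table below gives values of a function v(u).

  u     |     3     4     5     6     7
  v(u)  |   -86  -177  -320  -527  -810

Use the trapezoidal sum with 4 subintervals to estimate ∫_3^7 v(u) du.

Δu = 1.
T_4 = (1/2)·[(-86) + 2·(-177) + 2·(-320) + 2·(-527) + (-810)] = -1472.

-1472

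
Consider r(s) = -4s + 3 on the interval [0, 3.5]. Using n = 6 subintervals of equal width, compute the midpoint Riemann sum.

-14

Δs = (3.5 − 0)/6 = 7/12.
Midpoints: 7/24, 0.875, 35/24, 49/24, 2.625, 77/24.
r(7/24) = 11/6, r(0.875) = -0.5, r(35/24) = -17/6, r(49/24) = -31/6, r(2.625) = -7.5, r(77/24) = -59/6.
Sum = Δs · [r(7/24) + r(0.875) + r(35/24) + ...].
Sum = -14.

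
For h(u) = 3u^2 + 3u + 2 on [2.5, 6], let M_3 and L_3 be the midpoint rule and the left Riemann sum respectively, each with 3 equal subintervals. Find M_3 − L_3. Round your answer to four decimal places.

54.6146

M_3 ≈ 250.809028.
L_3 ≈ 196.194444.
M_3 − L_3 ≈ 54.6146.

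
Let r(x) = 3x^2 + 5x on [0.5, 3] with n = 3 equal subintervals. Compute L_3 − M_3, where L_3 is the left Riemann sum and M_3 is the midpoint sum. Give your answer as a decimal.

-14.84375

L_3 ≈ 33.472222.
M_3 ≈ 48.315972.
L_3 − M_3 = -14.84375.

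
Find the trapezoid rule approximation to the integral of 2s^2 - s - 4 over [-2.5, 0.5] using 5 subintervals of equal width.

Δs = (0.5 − (-2.5))/5 = 0.6.
f(-2.5) = 11, f(-1.9) = 5.12, f(-1.3) = 0.68, f(-0.7) = -2.32, f(-0.1) = -3.88, f(0.5) = -4.
T_5 = (Δs/2)·[f(s_0) + 2f(s_1) + ... + 2f(s_{4}) + f(s_5)].
Sum = 1.86.

1.86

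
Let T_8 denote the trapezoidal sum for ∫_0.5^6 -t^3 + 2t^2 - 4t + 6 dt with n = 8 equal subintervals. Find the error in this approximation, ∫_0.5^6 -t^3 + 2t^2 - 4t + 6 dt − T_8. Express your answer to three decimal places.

3.358

Exact integral: ∫_0.5^6 f(t) dt ≈ -218.56771.
T_8 ≈ -221.92554.
Error ≈ -218.56771 − (-221.92554) ≈ 3.358.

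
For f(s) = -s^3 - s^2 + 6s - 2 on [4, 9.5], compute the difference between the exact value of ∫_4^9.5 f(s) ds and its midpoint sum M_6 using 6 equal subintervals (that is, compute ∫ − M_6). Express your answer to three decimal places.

-8.184

Exact integral: ∫_4^9.5 f(s) ds ≈ -2024.97396.
M_6 ≈ -2016.79000.
Error ≈ -2024.97396 − (-2016.79000) ≈ -8.184.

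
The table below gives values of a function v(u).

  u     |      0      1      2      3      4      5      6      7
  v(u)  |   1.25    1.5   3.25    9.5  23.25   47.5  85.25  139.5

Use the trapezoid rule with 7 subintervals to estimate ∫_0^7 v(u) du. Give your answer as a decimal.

240.625

Δu = 1.
T_7 = (1/2)·[1.25 + 2·1.5 + 2·3.25 + 2·9.5 + 2·23.25 + 2·47.5 + 2·85.25 + 139.5] = 240.625.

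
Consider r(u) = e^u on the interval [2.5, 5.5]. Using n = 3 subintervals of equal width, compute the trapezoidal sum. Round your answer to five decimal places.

Δu = (5.5 − 2.5)/3 = 1.
r(2.5) ≈ 12.18249, r(3.5) ≈ 33.11545, r(4.5) ≈ 90.01713, r(5.5) ≈ 244.69193.
T_3 = (Δu/2)·[r(u_0) + 2r(u_1) + 2r(u_2) + r(u_3)].
Sum ≈ 251.56980.

251.56980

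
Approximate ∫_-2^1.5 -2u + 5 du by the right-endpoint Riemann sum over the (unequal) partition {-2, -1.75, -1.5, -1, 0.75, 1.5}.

15.25

Subinterval widths: 0.25, 0.25, 0.5, 1.75, 0.75.
Right endpoints: -1.75, -1.5, -1, 0.75, 1.5.
f(-1.75) = 8.5, f(-1.5) = 8, f(-1) = 7, f(0.75) = 3.5, f(1.5) = 2.
Sum = Σ Δu_i · f(u_i).
Sum = 15.25.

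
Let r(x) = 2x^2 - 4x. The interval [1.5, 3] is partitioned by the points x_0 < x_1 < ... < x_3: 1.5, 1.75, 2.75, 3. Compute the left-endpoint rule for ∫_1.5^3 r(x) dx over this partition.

Subinterval widths: 0.25, 1, 0.25.
Left endpoints: 1.5, 1.75, 2.75.
r(1.5) = -1.5, r(1.75) = -0.875, r(2.75) = 4.125.
Sum = Σ Δx_i · r(x_i).
Sum = -0.21875.

-0.21875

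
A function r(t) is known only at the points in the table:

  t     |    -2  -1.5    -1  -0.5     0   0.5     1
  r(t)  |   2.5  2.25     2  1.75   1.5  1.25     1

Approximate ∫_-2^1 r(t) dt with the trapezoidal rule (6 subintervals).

5.25

Δt = 0.5.
T_6 = (0.5/2)·[2.5 + 2·2.25 + 2·2 + 2·1.75 + 2·1.5 + 2·1.25 + 1] = 5.25.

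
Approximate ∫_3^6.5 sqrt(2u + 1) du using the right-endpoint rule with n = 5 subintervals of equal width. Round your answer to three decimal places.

Δu = (6.5 − 3)/5 = 0.7.
Right endpoints: 3.7, 4.4, 5.1, 5.8, 6.5.
f(3.7) ≈ 2.898, f(4.4) ≈ 3.130, f(5.1) ≈ 3.347, f(5.8) ≈ 3.550, f(6.5) ≈ 3.742.
Sum = Δu · [f(3.7) + f(4.4) + f(5.1) + f(5.8) + f(6.5)].
Sum ≈ 11.667.

11.667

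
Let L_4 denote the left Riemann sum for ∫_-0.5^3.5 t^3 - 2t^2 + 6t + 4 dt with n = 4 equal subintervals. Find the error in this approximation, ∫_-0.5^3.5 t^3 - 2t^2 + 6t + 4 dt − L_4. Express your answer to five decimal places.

19.83333

Exact integral: ∫_-0.5^3.5 f(t) dt ≈ 60.8333333.
L_4 = 41.
Error ≈ 60.8333333 − 41 ≈ 19.83333.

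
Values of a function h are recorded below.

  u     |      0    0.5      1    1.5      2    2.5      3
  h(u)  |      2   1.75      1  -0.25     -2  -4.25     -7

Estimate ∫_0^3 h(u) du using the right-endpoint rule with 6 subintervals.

Δu = 0.5.
Sum = 0.5·[1.75 + 1 + (-0.25) + (-2) + (-4.25) + (-7)] = -5.375.

-5.375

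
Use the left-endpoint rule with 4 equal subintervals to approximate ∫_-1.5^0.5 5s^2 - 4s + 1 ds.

Δs = (0.5 − (-1.5))/4 = 0.5.
Left endpoints: -1.5, -1, -0.5, 0.
f(-1.5) = 18.25, f(-1) = 10, f(-0.5) = 4.25, f(0) = 1.
Sum = Δs · [f(-1.5) + f(-1) + f(-0.5) + f(0)].
Sum = 16.75.

16.75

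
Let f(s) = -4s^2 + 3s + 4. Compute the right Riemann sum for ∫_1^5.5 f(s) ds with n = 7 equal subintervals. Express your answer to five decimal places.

-193.13265

Δs = (5.5 − 1)/7 = 9/14.
Right endpoints: 23/14, 16/7, 41/14, 25/7, 59/14, 34/7, 5.5.
f(23/14) = -183/98, f(16/7) = -492/49, f(41/14) = -2109/98, f(25/7) = -1779/49, f(59/14) = -5331/98, f(34/7) = -3714/49, f(5.5) = -100.5.
Sum = Δs · [f(23/14) + f(16/7) + f(41/14) + ...].
Sum ≈ -193.13265.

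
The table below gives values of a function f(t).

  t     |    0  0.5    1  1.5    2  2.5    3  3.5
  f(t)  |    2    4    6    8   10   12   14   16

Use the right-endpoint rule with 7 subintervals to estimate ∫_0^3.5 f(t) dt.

35

Δt = 0.5.
Sum = 0.5·[4 + 6 + 8 + 10 + 12 + 14 + 16] = 35.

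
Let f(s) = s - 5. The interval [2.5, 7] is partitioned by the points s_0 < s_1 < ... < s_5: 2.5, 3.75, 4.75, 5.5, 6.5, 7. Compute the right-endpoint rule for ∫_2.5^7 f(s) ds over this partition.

Subinterval widths: 1.25, 1, 0.75, 1, 0.5.
Right endpoints: 3.75, 4.75, 5.5, 6.5, 7.
f(3.75) = -1.25, f(4.75) = -0.25, f(5.5) = 0.5, f(6.5) = 1.5, f(7) = 2.
Sum = Σ Δs_i · f(s_i).
Sum = 1.0625.

1.0625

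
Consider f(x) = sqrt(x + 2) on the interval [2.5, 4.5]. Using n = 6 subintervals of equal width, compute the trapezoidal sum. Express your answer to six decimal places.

4.683548

Δx = (4.5 − 2.5)/6 = 1/3.
f(2.5) ≈ 2.121320, f(17/6) ≈ 2.198484, f(19/6) ≈ 2.273030, f(3.5) ≈ 2.345208, f(23/6) ≈ 2.415229, f(25/6) ≈ 2.483277, f(4.5) ≈ 2.549510.
T_6 = (Δx/2)·[f(x_0) + 2f(x_1) + ... + 2f(x_{5}) + f(x_6)].
Sum ≈ 4.683548.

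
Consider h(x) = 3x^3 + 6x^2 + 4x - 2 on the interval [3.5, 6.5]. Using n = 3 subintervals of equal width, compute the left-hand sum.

Δx = (6.5 − 3.5)/3 = 1.
Left endpoints: 3.5, 4.5, 5.5.
h(3.5) = 214.125, h(4.5) = 410.875, h(5.5) = 700.625.
Sum = Δx · [h(3.5) + h(4.5) + h(5.5)].
Sum = 1325.625.

1325.625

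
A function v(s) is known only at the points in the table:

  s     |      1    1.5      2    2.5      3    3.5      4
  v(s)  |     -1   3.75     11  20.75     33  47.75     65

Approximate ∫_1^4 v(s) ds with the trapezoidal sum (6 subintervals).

74.125

Δs = 0.5.
T_6 = (0.5/2)·[(-1) + 2·3.75 + 2·11 + 2·20.75 + 2·33 + 2·47.75 + 65] = 74.125.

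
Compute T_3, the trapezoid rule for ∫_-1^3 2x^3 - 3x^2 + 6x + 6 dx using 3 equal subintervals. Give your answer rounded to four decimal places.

Δx = (3 − (-1))/3 = 4/3.
f(-1) = -5, f(1/3) = 209/27, f(5/3) = 457/27, f(3) = 51.
T_3 = (Δx/2)·[f(x_0) + 2f(x_1) + 2f(x_2) + f(x_3)].
Sum ≈ 63.5556.

63.5556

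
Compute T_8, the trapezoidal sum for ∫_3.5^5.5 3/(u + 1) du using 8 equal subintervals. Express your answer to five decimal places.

Δu = (5.5 − 3.5)/8 = 0.25.
f(3.5) = 2/3, f(3.75) = 12/19, f(4) = 0.6, f(4.25) = 4/7, f(4.5) = 6/11, f(4.75) = 12/23, f(5) = 0.5, f(5.25) = 0.48, f(5.5) = 6/13.
T_8 = (Δu/2)·[f(u_0) + 2f(u_1) + ... + 2f(u_{7}) + f(u_8)].
Sum ≈ 1.10358.

1.10358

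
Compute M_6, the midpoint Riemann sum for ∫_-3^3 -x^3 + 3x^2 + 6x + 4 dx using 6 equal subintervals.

Δx = (3 − (-3))/6 = 1.
Midpoints: -2.5, -1.5, -0.5, 0.5, 1.5, 2.5.
f(-2.5) = 23.375, f(-1.5) = 5.125, f(-0.5) = 1.875, f(0.5) = 7.625, f(1.5) = 16.375, f(2.5) = 22.125.
Sum = Δx · [f(-2.5) + f(-1.5) + f(-0.5) + ...].
Sum = 76.5.

76.5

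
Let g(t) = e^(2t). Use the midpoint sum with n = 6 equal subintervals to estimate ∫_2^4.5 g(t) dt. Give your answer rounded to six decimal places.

3910.116749

Δt = (4.5 − 2)/6 = 5/12.
Midpoints: 53/24, 2.625, 73/24, 83/24, 3.875, 103/24.
g(53/24) ≈ 82.819759, g(2.625) ≈ 190.566268, g(73/24) ≈ 438.488389, g(83/24) ≈ 1008.951212, g(3.875) ≈ 2321.572415, g(103/24) ≈ 5341.882155.
Sum = Δt · [g(53/24) + g(2.625) + g(73/24) + ...].
Sum ≈ 3910.116749.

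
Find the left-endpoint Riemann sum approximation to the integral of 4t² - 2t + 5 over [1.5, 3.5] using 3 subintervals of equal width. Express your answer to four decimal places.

41.2593

Δt = (3.5 − 1.5)/3 = 2/3.
Left endpoints: 1.5, 13/6, 17/6.
f(1.5) = 11, f(13/6) = 175/9, f(17/6) = 283/9.
Sum = Δt · [f(1.5) + f(13/6) + f(17/6)].
Sum ≈ 41.2593.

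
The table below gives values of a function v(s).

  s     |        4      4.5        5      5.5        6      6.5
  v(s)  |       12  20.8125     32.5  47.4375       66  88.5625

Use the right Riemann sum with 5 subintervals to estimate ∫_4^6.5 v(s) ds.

127.65625

Δs = 0.5.
Sum = 0.5·[20.8125 + 32.5 + 47.4375 + 66 + 88.5625] = 127.65625.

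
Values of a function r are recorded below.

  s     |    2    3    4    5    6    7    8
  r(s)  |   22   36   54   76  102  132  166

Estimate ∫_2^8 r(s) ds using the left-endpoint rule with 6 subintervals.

Δs = 1.
Sum = 1·[22 + 36 + 54 + 76 + 102 + 132] = 422.

422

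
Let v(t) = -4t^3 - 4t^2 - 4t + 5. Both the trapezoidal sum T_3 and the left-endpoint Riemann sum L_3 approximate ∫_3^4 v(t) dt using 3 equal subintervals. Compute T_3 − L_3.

-30

T_3 ≈ -234.185185.
L_3 ≈ -204.185185.
T_3 − L_3 = -30.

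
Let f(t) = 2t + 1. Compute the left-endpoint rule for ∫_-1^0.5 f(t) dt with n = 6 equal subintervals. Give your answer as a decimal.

Δt = (0.5 − (-1))/6 = 0.25.
Left endpoints: -1, -0.75, -0.5, -0.25, 0, 0.25.
f(-1) = -1, f(-0.75) = -0.5, f(-0.5) = 0, f(-0.25) = 0.5, f(0) = 1, f(0.25) = 1.5.
Sum = Δt · [f(-1) + f(-0.75) + f(-0.5) + ...].
Sum = 0.375.

0.375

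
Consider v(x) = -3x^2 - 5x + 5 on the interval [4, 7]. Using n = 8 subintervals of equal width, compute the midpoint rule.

-346.39453125

Δx = (7 − 4)/8 = 0.375.
Midpoints: 4.1875, 4.5625, 4.9375, 5.3125, 5.6875, 6.0625, 6.4375, 6.8125.
v(4.1875) = -68.54296875, v(4.5625) = -80.26171875, v(4.9375) = -92.82421875, v(5.3125) = -106.23046875, v(5.6875) = -120.48046875, v(6.0625) = -135.57421875, v(6.4375) = -151.51171875, v(6.8125) = -168.29296875.
Sum = Δx · [v(4.1875) + v(4.5625) + v(4.9375) + ...].
Sum = -346.39453125.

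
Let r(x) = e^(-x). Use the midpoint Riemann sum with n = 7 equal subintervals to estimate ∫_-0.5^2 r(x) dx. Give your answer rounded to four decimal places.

1.5054

Δx = (2 − (-0.5))/7 = 5/14.
Midpoints: -9/28, 1/28, 11/28, 0.75, 31/28, 41/28, 51/28.
r(-9/28) ≈ 1.3791, r(1/28) ≈ 0.9649, r(11/28) ≈ 0.6751, r(0.75) ≈ 0.4724, r(31/28) ≈ 0.3305, r(41/28) ≈ 0.2312, r(51/28) ≈ 0.1618.
Sum = Δx · [r(-9/28) + r(1/28) + r(11/28) + ...].
Sum ≈ 1.5054.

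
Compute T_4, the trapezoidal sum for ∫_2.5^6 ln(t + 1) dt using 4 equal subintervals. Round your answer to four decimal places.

Δt = (6 − 2.5)/4 = 0.875.
f(2.5) ≈ 1.2528, f(3.375) ≈ 1.4759, f(4.25) ≈ 1.6582, f(5.125) ≈ 1.8124, f(6) ≈ 1.9459.
T_4 = (Δt/2)·[f(t_0) + 2f(t_1) + 2f(t_2) + 2f(t_3) + f(t_4)].
Sum ≈ 5.7276.

5.7276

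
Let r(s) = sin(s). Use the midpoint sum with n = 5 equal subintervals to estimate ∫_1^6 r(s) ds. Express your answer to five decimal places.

Δs = (6 − 1)/5 = 1.
Midpoints: 1.5, 2.5, 3.5, 4.5, 5.5.
r(1.5) ≈ 0.99749, r(2.5) ≈ 0.59847, r(3.5) ≈ -0.35078, r(4.5) ≈ -0.97753, r(5.5) ≈ -0.70554.
Sum = Δs · [r(1.5) + r(2.5) + r(3.5) + r(4.5) + r(5.5)].
Sum ≈ -0.43789.

-0.43789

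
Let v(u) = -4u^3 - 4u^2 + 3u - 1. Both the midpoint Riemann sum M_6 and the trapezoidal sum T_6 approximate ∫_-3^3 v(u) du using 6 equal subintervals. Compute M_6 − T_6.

M_6 = -76.
T_6 = -82.
M_6 − T_6 = 6.

6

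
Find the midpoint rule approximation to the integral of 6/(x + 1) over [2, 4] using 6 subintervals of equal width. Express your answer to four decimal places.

Δx = (4 − 2)/6 = 1/3.
Midpoints: 13/6, 2.5, 17/6, 19/6, 3.5, 23/6.
f(13/6) = 36/19, f(2.5) = 12/7, f(17/6) = 36/23, f(19/6) = 1.44, f(3.5) = 4/3, f(23/6) = 36/29.
Sum = Δx · [f(13/6) + f(2.5) + f(17/6) + ...].
Sum ≈ 3.0630.

3.0630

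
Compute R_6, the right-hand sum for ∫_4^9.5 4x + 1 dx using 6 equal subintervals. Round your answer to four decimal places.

Δx = (9.5 − 4)/6 = 11/12.
Right endpoints: 59/12, 35/6, 6.75, 23/3, 103/12, 9.5.
f(59/12) = 62/3, f(35/6) = 73/3, f(6.75) = 28, f(23/3) = 95/3, f(103/12) = 106/3, f(9.5) = 39.
Sum = Δx · [f(59/12) + f(35/6) + f(6.75) + ...].
Sum ≈ 164.0833.

164.0833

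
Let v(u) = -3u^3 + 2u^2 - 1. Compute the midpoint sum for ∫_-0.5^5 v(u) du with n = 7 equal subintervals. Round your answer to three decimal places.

-385.623

Δu = (5 − (-0.5))/7 = 11/14.
Midpoints: -3/28, 19/28, 41/28, 2.25, 85/28, 107/28, 129/28.
v(-3/28) = -21367/21952, v(19/28) = -22313/21952, v(41/28) = -134579/21952, v(2.25) = -25.046875, v(85/28) = -1459727/21952, v(107/28) = -3055937/21952, v(129/28) = -5530123/21952.
Sum = Δu · [v(-3/28) + v(19/28) + v(41/28) + ...].
Sum ≈ -385.623.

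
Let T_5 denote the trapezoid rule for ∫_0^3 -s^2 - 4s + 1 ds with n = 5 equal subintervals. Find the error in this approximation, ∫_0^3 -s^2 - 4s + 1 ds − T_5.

Exact integral: ∫_0^3 f(s) ds = -24.
T_5 = -24.18.
Error = -24 − (-24.18) = 0.18.

0.18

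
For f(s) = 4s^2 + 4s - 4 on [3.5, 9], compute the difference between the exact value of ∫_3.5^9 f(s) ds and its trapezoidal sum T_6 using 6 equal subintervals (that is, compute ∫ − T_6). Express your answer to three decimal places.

Exact integral: ∫_3.5^9 f(s) ds ≈ 1030.33333.
T_6 ≈ 1033.41435.
Error ≈ 1030.33333 − 1033.41435 ≈ -3.081.

-3.081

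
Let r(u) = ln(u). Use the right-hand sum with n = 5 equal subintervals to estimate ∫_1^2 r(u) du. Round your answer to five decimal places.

0.45395

Δu = (2 − 1)/5 = 0.2.
Right endpoints: 1.2, 1.4, 1.6, 1.8, 2.
r(1.2) ≈ 0.18232, r(1.4) ≈ 0.33647, r(1.6) ≈ 0.47000, r(1.8) ≈ 0.58779, r(2) ≈ 0.69315.
Sum = Δu · [r(1.2) + r(1.4) + r(1.6) + r(1.8) + r(2)].
Sum ≈ 0.45395.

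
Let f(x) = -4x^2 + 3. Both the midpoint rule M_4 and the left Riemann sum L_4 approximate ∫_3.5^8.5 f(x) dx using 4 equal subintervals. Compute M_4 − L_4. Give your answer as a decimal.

-142.1875

M_4 = -744.0625.
L_4 = -601.875.
M_4 − L_4 = -142.1875.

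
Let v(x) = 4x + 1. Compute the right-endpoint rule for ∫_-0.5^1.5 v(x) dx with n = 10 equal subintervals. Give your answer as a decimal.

6.8

Δx = (1.5 − (-0.5))/10 = 0.2.
Right endpoints: -0.3, -0.1, 0.1, 0.3, 0.5, 0.7, 0.9, 1.1, 1.3, 1.5.
v(-0.3) = -0.2, v(-0.1) = 0.6, v(0.1) = 1.4, v(0.3) = 2.2, v(0.5) = 3, v(0.7) = 3.8, v(0.9) = 4.6, v(1.1) = 5.4, v(1.3) = 6.2, v(1.5) = 7.
Sum = Δx · [v(-0.3) + v(-0.1) + v(0.1) + ...].
Sum = 6.8.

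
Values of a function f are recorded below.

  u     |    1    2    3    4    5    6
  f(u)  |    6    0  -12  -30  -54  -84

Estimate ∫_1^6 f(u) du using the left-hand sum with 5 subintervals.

Δu = 1.
Sum = 1·[6 + 0 + (-12) + (-30) + (-54)] = -90.

-90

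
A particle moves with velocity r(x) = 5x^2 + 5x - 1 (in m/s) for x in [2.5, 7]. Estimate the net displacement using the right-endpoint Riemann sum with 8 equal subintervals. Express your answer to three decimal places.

Δx = (7 − 2.5)/8 = 0.5625.
Right endpoints: 3.0625, 3.625, 4.1875, 4.75, 5.3125, 5.875, 6.4375, 7.
r(3.0625) = 61.20703125, r(3.625) = 82.828125, r(4.1875) = 107.61328125, r(4.75) = 135.5625, r(5.3125) = 166.67578125, r(5.875) = 200.953125, r(6.4375) = 238.39453125, r(7) = 279.
Sum = Δx · [r(3.0625) + r(3.625) + r(4.1875) + ...].
Sum ≈ 715.632.

715.632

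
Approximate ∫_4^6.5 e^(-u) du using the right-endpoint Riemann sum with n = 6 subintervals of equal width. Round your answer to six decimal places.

Δu = (6.5 − 4)/6 = 5/12.
Right endpoints: 53/12, 29/6, 5.25, 17/3, 73/12, 6.5.
f(53/12) ≈ 0.012074, f(29/6) ≈ 0.007960, f(5.25) ≈ 0.005248, f(17/3) ≈ 0.003459, f(73/12) ≈ 0.002281, f(6.5) ≈ 0.001503.
Sum = Δu · [f(53/12) + f(29/6) + f(5.25) + ...].
Sum ≈ 0.013552.

0.013552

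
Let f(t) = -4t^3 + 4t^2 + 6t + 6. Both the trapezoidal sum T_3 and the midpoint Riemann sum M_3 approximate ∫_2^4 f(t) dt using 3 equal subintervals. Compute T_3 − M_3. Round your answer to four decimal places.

T_3 ≈ -122.074074.
M_3 ≈ -114.962963.
T_3 − M_3 ≈ -7.1111.

-7.1111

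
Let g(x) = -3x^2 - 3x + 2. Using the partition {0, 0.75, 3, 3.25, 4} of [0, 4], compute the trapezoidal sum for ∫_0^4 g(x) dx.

-86.125

Subinterval widths: 0.75, 2.25, 0.25, 0.75.
g(0) = 2, g(0.75) = -1.9375, g(3) = -34, g(3.25) = -39.4375, g(4) = -58.
On each subinterval the trapezoid contributes (Δx_i/2)·[g(x_{i-1}) + g(x_i)].
Sum = -86.125.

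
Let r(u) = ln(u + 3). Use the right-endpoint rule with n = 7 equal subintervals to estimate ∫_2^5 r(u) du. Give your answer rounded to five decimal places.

Δu = (5 − 2)/7 = 3/7.
Right endpoints: 17/7, 20/7, 23/7, 26/7, 29/7, 32/7, 5.
r(17/7) ≈ 1.69168, r(20/7) ≈ 1.76766, r(23/7) ≈ 1.83828, r(26/7) ≈ 1.90424, r(29/7) ≈ 1.96611, r(32/7) ≈ 2.02438, r(5) ≈ 2.07944.
Sum = Δu · [r(17/7) + r(20/7) + r(23/7) + ...].
Sum ≈ 5.68791.

5.68791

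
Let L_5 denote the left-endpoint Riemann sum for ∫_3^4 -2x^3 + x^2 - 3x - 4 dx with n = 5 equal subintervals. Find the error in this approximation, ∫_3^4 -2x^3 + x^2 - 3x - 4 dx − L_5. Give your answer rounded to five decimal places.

Exact integral: ∫_3^4 f(x) dx ≈ -89.6666667.
L_5 = -82.8.
Error ≈ -89.6666667 − (-82.8) ≈ -6.86667.

-6.86667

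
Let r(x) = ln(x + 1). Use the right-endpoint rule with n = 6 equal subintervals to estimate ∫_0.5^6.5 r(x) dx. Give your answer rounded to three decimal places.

Δx = (6.5 − 0.5)/6 = 1.
Right endpoints: 1.5, 2.5, 3.5, 4.5, 5.5, 6.5.
r(1.5) ≈ 0.916, r(2.5) ≈ 1.253, r(3.5) ≈ 1.504, r(4.5) ≈ 1.705, r(5.5) ≈ 1.872, r(6.5) ≈ 2.015.
Sum = Δx · [r(1.5) + r(2.5) + r(3.5) + ...].
Sum ≈ 9.265.

9.265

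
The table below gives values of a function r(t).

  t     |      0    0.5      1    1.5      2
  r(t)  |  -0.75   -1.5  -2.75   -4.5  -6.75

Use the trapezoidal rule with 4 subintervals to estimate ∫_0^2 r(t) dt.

-6.25

Δt = 0.5.
T_4 = (0.5/2)·[(-0.75) + 2·(-1.5) + 2·(-2.75) + 2·(-4.5) + (-6.75)] = -6.25.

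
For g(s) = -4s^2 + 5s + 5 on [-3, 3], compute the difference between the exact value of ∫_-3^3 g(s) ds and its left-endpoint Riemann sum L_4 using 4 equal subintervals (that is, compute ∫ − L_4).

31.5

Exact integral: ∫_-3^3 g(s) ds = -42.
L_4 = -73.5.
Error = -42 − (-73.5) = 31.5.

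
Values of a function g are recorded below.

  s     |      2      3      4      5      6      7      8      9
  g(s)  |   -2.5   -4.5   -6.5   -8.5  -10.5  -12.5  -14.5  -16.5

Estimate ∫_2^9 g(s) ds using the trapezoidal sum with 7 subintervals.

-66.5

Δs = 1.
T_7 = (1/2)·[(-2.5) + 2·(-4.5) + 2·(-6.5) + 2·(-8.5) + 2·(-10.5) + 2·(-12.5) + 2·(-14.5) + (-16.5)] = -66.5.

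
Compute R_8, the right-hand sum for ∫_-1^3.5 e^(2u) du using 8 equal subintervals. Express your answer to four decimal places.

Δu = (3.5 − (-1))/8 = 0.5625.
Right endpoints: -0.4375, 0.125, 0.6875, 1.25, 1.8125, 2.375, 2.9375, 3.5.
f(-0.4375) ≈ 0.4169, f(0.125) ≈ 1.2840, f(0.6875) ≈ 3.9551, f(1.25) ≈ 12.1825, f(1.8125) ≈ 37.5247, f(2.375) ≈ 115.5843, f(2.9375) ≈ 356.0247, f(3.5) ≈ 1096.6332.
Sum = Δu · [f(-0.4375) + f(0.125) + f(0.6875) + ...].
Sum ≈ 913.2780.

913.2780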